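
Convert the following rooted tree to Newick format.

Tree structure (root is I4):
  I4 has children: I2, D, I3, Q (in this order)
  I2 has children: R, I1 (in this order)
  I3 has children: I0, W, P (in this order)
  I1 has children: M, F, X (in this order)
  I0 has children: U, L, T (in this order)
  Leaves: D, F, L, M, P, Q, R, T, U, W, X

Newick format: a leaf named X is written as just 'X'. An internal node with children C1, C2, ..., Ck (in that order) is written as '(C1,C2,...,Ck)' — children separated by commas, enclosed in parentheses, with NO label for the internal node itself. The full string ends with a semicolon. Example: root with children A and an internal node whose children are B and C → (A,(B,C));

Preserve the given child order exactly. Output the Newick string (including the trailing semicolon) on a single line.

internal I4 with children ['I2', 'D', 'I3', 'Q']
  internal I2 with children ['R', 'I1']
    leaf 'R' → 'R'
    internal I1 with children ['M', 'F', 'X']
      leaf 'M' → 'M'
      leaf 'F' → 'F'
      leaf 'X' → 'X'
    → '(M,F,X)'
  → '(R,(M,F,X))'
  leaf 'D' → 'D'
  internal I3 with children ['I0', 'W', 'P']
    internal I0 with children ['U', 'L', 'T']
      leaf 'U' → 'U'
      leaf 'L' → 'L'
      leaf 'T' → 'T'
    → '(U,L,T)'
    leaf 'W' → 'W'
    leaf 'P' → 'P'
  → '((U,L,T),W,P)'
  leaf 'Q' → 'Q'
→ '((R,(M,F,X)),D,((U,L,T),W,P),Q)'
Final: ((R,(M,F,X)),D,((U,L,T),W,P),Q);

Answer: ((R,(M,F,X)),D,((U,L,T),W,P),Q);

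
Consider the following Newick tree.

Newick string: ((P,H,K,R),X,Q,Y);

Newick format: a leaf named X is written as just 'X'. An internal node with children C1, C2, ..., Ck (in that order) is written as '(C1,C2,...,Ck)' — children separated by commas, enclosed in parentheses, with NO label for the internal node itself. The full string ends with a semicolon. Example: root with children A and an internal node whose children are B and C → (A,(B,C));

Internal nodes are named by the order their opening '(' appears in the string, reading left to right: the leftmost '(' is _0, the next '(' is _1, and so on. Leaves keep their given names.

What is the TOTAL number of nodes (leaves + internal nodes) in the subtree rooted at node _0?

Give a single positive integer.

Answer: 9

Derivation:
Newick: ((P,H,K,R),X,Q,Y);
Locate _0: it is the '(' at position 0 (the 1st '(' reading left to right).
Query: subtree rooted at _0
_0: subtree_size = 1 + 8
  _1: subtree_size = 1 + 4
    P: subtree_size = 1 + 0
    H: subtree_size = 1 + 0
    K: subtree_size = 1 + 0
    R: subtree_size = 1 + 0
  X: subtree_size = 1 + 0
  Q: subtree_size = 1 + 0
  Y: subtree_size = 1 + 0
Total subtree size of _0: 9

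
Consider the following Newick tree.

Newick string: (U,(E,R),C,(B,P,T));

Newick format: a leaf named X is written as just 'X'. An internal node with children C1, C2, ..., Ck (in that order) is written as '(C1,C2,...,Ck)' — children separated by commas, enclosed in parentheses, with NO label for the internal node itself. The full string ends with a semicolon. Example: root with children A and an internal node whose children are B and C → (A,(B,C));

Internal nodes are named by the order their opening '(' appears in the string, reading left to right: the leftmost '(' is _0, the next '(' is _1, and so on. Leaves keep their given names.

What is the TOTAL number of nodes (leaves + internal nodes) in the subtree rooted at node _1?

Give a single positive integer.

Answer: 3

Derivation:
Newick: (U,(E,R),C,(B,P,T));
Locate _1: it is the '(' at position 3 (the 2nd '(' reading left to right).
Query: subtree rooted at _1
_1: subtree_size = 1 + 2
  E: subtree_size = 1 + 0
  R: subtree_size = 1 + 0
Total subtree size of _1: 3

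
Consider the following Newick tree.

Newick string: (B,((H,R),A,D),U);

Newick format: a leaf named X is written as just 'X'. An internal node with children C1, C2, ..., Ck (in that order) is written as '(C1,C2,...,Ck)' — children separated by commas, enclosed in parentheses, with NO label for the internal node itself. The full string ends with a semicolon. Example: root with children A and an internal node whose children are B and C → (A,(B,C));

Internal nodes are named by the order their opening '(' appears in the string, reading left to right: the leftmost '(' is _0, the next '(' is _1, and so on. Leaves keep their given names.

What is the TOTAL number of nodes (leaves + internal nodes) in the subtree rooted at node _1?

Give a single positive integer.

Answer: 6

Derivation:
Newick: (B,((H,R),A,D),U);
Locate _1: it is the '(' at position 3 (the 2nd '(' reading left to right).
Query: subtree rooted at _1
_1: subtree_size = 1 + 5
  _2: subtree_size = 1 + 2
    H: subtree_size = 1 + 0
    R: subtree_size = 1 + 0
  A: subtree_size = 1 + 0
  D: subtree_size = 1 + 0
Total subtree size of _1: 6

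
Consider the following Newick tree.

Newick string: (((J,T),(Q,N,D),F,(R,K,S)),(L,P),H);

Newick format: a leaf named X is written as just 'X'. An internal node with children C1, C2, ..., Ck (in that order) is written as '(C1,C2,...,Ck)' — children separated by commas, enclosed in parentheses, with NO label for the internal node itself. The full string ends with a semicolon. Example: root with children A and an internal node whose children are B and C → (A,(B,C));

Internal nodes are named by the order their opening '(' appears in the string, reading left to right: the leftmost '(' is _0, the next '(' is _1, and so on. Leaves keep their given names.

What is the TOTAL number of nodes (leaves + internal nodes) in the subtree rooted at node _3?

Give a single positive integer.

Answer: 4

Derivation:
Newick: (((J,T),(Q,N,D),F,(R,K,S)),(L,P),H);
Locate _3: it is the '(' at position 8 (the 4th '(' reading left to right).
Query: subtree rooted at _3
_3: subtree_size = 1 + 3
  Q: subtree_size = 1 + 0
  N: subtree_size = 1 + 0
  D: subtree_size = 1 + 0
Total subtree size of _3: 4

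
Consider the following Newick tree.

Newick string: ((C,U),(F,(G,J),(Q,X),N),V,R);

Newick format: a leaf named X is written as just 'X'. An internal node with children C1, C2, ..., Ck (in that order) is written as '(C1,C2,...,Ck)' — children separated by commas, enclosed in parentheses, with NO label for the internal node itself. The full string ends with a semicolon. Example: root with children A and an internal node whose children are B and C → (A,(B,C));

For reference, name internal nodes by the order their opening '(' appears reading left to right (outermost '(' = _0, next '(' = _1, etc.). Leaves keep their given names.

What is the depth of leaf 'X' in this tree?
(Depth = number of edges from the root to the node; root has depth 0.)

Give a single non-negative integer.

Answer: 3

Derivation:
Newick: ((C,U),(F,(G,J),(Q,X),N),V,R);
Naming internals by '(' encounter order: outermost '(' = _0, next = _1, ...
Query node: X
Path from root: _0 -> _2 -> _4 -> X
Depth of X: 3 (number of edges from root)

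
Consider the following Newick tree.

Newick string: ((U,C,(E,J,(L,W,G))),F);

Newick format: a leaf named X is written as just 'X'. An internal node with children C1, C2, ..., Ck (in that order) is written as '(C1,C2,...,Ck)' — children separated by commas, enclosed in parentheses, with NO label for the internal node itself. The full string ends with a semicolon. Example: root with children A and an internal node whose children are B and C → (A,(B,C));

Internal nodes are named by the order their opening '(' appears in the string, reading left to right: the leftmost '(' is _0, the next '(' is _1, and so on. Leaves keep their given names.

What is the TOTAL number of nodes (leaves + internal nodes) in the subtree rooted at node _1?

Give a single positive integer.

Answer: 10

Derivation:
Newick: ((U,C,(E,J,(L,W,G))),F);
Locate _1: it is the '(' at position 1 (the 2nd '(' reading left to right).
Query: subtree rooted at _1
_1: subtree_size = 1 + 9
  U: subtree_size = 1 + 0
  C: subtree_size = 1 + 0
  _2: subtree_size = 1 + 6
    E: subtree_size = 1 + 0
    J: subtree_size = 1 + 0
    _3: subtree_size = 1 + 3
      L: subtree_size = 1 + 0
      W: subtree_size = 1 + 0
      G: subtree_size = 1 + 0
Total subtree size of _1: 10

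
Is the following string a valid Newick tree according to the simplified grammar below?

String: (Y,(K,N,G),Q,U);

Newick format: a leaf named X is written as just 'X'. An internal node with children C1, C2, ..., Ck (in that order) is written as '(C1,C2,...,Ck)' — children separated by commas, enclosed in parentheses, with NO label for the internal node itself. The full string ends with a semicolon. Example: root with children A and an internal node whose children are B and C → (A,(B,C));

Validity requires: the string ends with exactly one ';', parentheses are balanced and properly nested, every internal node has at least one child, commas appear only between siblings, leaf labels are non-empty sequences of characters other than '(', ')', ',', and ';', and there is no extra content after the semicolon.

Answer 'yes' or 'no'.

Input: (Y,(K,N,G),Q,U);
Paren balance: 2 '(' vs 2 ')' OK
Ends with single ';': True
Full parse: OK
Valid: True

Answer: yes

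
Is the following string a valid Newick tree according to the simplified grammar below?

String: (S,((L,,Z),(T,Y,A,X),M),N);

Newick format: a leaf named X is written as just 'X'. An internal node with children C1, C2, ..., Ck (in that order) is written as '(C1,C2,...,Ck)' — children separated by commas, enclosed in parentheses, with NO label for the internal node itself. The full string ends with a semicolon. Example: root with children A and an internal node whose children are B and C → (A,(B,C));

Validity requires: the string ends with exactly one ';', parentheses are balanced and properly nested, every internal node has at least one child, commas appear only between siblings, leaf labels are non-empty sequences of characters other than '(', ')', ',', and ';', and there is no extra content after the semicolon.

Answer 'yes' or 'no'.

Answer: no

Derivation:
Input: (S,((L,,Z),(T,Y,A,X),M),N);
Paren balance: 4 '(' vs 4 ')' OK
Ends with single ';': True
Full parse: FAILS (empty leaf label at pos 7)
Valid: False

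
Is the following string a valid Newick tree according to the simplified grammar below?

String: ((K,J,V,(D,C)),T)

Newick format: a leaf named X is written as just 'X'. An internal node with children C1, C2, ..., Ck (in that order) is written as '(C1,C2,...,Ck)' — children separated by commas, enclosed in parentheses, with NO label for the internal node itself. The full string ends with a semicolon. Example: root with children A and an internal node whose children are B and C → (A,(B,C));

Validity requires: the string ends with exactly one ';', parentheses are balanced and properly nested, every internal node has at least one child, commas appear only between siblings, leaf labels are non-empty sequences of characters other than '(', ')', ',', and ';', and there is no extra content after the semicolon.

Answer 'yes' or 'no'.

Input: ((K,J,V,(D,C)),T)
Paren balance: 3 '(' vs 3 ')' OK
Ends with single ';': False
Full parse: FAILS (must end with ;)
Valid: False

Answer: no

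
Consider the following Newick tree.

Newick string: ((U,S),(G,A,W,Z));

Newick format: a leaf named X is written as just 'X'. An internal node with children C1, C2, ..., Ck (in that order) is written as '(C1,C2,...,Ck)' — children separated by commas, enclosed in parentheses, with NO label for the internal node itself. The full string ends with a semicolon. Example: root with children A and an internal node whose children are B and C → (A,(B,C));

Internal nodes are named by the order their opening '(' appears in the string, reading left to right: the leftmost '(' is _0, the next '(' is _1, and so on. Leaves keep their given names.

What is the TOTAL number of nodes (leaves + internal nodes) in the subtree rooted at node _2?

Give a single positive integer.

Newick: ((U,S),(G,A,W,Z));
Locate _2: it is the '(' at position 7 (the 3rd '(' reading left to right).
Query: subtree rooted at _2
_2: subtree_size = 1 + 4
  G: subtree_size = 1 + 0
  A: subtree_size = 1 + 0
  W: subtree_size = 1 + 0
  Z: subtree_size = 1 + 0
Total subtree size of _2: 5

Answer: 5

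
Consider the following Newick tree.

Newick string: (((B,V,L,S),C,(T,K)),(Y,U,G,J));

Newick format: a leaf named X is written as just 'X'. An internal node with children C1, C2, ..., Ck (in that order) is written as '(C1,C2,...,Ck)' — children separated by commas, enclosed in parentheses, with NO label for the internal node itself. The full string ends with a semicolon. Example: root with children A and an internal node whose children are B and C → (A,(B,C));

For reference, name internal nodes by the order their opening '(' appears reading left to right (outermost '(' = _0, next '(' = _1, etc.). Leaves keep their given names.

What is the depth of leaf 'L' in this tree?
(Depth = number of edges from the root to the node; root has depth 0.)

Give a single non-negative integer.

Answer: 3

Derivation:
Newick: (((B,V,L,S),C,(T,K)),(Y,U,G,J));
Naming internals by '(' encounter order: outermost '(' = _0, next = _1, ...
Query node: L
Path from root: _0 -> _1 -> _2 -> L
Depth of L: 3 (number of edges from root)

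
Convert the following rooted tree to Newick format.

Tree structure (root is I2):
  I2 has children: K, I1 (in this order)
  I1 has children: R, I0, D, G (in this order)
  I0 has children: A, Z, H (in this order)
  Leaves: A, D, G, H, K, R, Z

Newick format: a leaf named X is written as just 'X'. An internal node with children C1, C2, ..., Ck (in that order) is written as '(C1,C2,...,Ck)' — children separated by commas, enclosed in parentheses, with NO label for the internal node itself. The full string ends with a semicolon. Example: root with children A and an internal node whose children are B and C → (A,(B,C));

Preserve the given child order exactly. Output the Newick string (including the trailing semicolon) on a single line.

internal I2 with children ['K', 'I1']
  leaf 'K' → 'K'
  internal I1 with children ['R', 'I0', 'D', 'G']
    leaf 'R' → 'R'
    internal I0 with children ['A', 'Z', 'H']
      leaf 'A' → 'A'
      leaf 'Z' → 'Z'
      leaf 'H' → 'H'
    → '(A,Z,H)'
    leaf 'D' → 'D'
    leaf 'G' → 'G'
  → '(R,(A,Z,H),D,G)'
→ '(K,(R,(A,Z,H),D,G))'
Final: (K,(R,(A,Z,H),D,G));

Answer: (K,(R,(A,Z,H),D,G));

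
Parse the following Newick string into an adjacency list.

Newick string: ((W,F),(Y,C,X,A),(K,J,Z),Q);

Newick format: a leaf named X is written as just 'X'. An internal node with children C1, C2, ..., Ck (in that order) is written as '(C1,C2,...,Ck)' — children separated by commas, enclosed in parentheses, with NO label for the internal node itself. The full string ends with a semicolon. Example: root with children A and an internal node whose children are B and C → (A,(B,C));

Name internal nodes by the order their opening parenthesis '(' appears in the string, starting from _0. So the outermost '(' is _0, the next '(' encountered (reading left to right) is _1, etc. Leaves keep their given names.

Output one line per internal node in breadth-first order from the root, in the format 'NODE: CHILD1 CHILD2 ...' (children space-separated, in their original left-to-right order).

Input: ((W,F),(Y,C,X,A),(K,J,Z),Q);
Scanning left-to-right, naming '(' by encounter order:
  pos 0: '(' -> open internal node _0 (depth 1)
  pos 1: '(' -> open internal node _1 (depth 2)
  pos 5: ')' -> close internal node _1 (now at depth 1)
  pos 7: '(' -> open internal node _2 (depth 2)
  pos 15: ')' -> close internal node _2 (now at depth 1)
  pos 17: '(' -> open internal node _3 (depth 2)
  pos 23: ')' -> close internal node _3 (now at depth 1)
  pos 26: ')' -> close internal node _0 (now at depth 0)
Total internal nodes: 4
BFS adjacency from root:
  _0: _1 _2 _3 Q
  _1: W F
  _2: Y C X A
  _3: K J Z

Answer: _0: _1 _2 _3 Q
_1: W F
_2: Y C X A
_3: K J Z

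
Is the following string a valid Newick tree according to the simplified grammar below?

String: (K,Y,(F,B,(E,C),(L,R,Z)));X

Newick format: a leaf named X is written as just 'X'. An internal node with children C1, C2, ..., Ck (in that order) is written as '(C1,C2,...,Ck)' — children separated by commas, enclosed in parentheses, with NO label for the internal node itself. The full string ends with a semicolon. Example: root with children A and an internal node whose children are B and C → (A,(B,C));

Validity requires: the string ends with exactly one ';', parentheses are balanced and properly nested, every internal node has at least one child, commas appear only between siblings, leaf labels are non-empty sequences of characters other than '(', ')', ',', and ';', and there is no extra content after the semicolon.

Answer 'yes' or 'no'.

Input: (K,Y,(F,B,(E,C),(L,R,Z)));X
Paren balance: 4 '(' vs 4 ')' OK
Ends with single ';': False
Full parse: FAILS (must end with ;)
Valid: False

Answer: no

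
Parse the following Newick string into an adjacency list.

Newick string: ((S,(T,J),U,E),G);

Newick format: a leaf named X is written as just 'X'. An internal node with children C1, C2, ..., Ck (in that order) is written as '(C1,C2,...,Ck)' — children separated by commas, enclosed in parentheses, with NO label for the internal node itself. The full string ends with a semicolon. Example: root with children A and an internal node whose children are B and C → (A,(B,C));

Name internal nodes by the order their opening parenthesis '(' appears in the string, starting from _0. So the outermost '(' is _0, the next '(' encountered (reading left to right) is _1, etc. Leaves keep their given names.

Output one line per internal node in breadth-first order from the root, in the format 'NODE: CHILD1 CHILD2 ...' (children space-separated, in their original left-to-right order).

Input: ((S,(T,J),U,E),G);
Scanning left-to-right, naming '(' by encounter order:
  pos 0: '(' -> open internal node _0 (depth 1)
  pos 1: '(' -> open internal node _1 (depth 2)
  pos 4: '(' -> open internal node _2 (depth 3)
  pos 8: ')' -> close internal node _2 (now at depth 2)
  pos 13: ')' -> close internal node _1 (now at depth 1)
  pos 16: ')' -> close internal node _0 (now at depth 0)
Total internal nodes: 3
BFS adjacency from root:
  _0: _1 G
  _1: S _2 U E
  _2: T J

Answer: _0: _1 G
_1: S _2 U E
_2: T J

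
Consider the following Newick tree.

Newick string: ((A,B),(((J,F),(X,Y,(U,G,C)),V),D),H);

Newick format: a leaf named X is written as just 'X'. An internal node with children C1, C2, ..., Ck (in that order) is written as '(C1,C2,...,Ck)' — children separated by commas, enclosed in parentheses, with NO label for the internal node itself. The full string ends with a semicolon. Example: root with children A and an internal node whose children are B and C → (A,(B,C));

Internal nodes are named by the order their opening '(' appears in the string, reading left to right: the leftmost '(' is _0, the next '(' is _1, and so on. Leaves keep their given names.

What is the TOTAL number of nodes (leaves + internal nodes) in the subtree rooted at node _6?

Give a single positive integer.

Answer: 4

Derivation:
Newick: ((A,B),(((J,F),(X,Y,(U,G,C)),V),D),H);
Locate _6: it is the '(' at position 20 (the 7th '(' reading left to right).
Query: subtree rooted at _6
_6: subtree_size = 1 + 3
  U: subtree_size = 1 + 0
  G: subtree_size = 1 + 0
  C: subtree_size = 1 + 0
Total subtree size of _6: 4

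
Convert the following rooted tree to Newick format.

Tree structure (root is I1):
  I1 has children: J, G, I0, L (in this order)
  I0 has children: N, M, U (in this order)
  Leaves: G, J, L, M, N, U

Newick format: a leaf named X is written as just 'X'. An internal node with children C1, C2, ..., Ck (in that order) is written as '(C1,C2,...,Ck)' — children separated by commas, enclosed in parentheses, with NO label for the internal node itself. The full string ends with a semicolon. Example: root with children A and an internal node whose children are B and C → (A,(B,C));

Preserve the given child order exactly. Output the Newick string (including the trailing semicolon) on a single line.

internal I1 with children ['J', 'G', 'I0', 'L']
  leaf 'J' → 'J'
  leaf 'G' → 'G'
  internal I0 with children ['N', 'M', 'U']
    leaf 'N' → 'N'
    leaf 'M' → 'M'
    leaf 'U' → 'U'
  → '(N,M,U)'
  leaf 'L' → 'L'
→ '(J,G,(N,M,U),L)'
Final: (J,G,(N,M,U),L);

Answer: (J,G,(N,M,U),L);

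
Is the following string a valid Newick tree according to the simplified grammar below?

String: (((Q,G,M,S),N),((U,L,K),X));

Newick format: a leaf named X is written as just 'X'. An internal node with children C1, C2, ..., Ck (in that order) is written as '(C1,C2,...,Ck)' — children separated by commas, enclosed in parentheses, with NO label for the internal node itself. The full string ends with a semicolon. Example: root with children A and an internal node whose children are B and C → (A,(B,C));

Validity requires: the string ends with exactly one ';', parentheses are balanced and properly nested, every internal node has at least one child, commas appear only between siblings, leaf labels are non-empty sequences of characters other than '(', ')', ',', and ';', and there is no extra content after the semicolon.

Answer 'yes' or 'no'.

Input: (((Q,G,M,S),N),((U,L,K),X));
Paren balance: 5 '(' vs 5 ')' OK
Ends with single ';': True
Full parse: OK
Valid: True

Answer: yes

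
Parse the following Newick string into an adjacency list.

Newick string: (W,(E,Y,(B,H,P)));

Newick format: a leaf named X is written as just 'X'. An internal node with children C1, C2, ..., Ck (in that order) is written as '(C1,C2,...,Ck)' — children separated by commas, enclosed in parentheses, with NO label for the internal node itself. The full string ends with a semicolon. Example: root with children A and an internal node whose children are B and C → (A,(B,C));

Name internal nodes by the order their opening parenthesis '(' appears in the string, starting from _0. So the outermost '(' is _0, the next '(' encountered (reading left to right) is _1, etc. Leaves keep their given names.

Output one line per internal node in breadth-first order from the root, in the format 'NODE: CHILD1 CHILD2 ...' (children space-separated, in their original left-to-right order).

Input: (W,(E,Y,(B,H,P)));
Scanning left-to-right, naming '(' by encounter order:
  pos 0: '(' -> open internal node _0 (depth 1)
  pos 3: '(' -> open internal node _1 (depth 2)
  pos 8: '(' -> open internal node _2 (depth 3)
  pos 14: ')' -> close internal node _2 (now at depth 2)
  pos 15: ')' -> close internal node _1 (now at depth 1)
  pos 16: ')' -> close internal node _0 (now at depth 0)
Total internal nodes: 3
BFS adjacency from root:
  _0: W _1
  _1: E Y _2
  _2: B H P

Answer: _0: W _1
_1: E Y _2
_2: B H P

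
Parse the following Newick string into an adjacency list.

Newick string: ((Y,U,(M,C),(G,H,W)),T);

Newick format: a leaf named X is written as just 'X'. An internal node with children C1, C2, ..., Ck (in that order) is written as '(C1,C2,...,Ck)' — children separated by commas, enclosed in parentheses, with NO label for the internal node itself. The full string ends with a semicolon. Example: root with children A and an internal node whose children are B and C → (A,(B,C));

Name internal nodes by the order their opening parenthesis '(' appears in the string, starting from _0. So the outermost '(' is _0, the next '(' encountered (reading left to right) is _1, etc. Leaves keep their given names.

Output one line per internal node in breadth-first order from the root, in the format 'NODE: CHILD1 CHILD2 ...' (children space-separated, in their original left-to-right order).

Input: ((Y,U,(M,C),(G,H,W)),T);
Scanning left-to-right, naming '(' by encounter order:
  pos 0: '(' -> open internal node _0 (depth 1)
  pos 1: '(' -> open internal node _1 (depth 2)
  pos 6: '(' -> open internal node _2 (depth 3)
  pos 10: ')' -> close internal node _2 (now at depth 2)
  pos 12: '(' -> open internal node _3 (depth 3)
  pos 18: ')' -> close internal node _3 (now at depth 2)
  pos 19: ')' -> close internal node _1 (now at depth 1)
  pos 22: ')' -> close internal node _0 (now at depth 0)
Total internal nodes: 4
BFS adjacency from root:
  _0: _1 T
  _1: Y U _2 _3
  _2: M C
  _3: G H W

Answer: _0: _1 T
_1: Y U _2 _3
_2: M C
_3: G H W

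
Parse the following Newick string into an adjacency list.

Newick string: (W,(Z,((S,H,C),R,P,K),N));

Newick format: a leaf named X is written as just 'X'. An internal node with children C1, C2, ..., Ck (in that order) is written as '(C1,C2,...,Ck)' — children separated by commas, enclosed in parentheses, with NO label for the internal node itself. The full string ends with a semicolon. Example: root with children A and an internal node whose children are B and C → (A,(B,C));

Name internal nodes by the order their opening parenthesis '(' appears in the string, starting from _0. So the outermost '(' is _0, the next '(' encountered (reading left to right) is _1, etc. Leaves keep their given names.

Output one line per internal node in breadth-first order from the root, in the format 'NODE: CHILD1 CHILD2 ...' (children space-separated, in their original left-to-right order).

Input: (W,(Z,((S,H,C),R,P,K),N));
Scanning left-to-right, naming '(' by encounter order:
  pos 0: '(' -> open internal node _0 (depth 1)
  pos 3: '(' -> open internal node _1 (depth 2)
  pos 6: '(' -> open internal node _2 (depth 3)
  pos 7: '(' -> open internal node _3 (depth 4)
  pos 13: ')' -> close internal node _3 (now at depth 3)
  pos 20: ')' -> close internal node _2 (now at depth 2)
  pos 23: ')' -> close internal node _1 (now at depth 1)
  pos 24: ')' -> close internal node _0 (now at depth 0)
Total internal nodes: 4
BFS adjacency from root:
  _0: W _1
  _1: Z _2 N
  _2: _3 R P K
  _3: S H C

Answer: _0: W _1
_1: Z _2 N
_2: _3 R P K
_3: S H C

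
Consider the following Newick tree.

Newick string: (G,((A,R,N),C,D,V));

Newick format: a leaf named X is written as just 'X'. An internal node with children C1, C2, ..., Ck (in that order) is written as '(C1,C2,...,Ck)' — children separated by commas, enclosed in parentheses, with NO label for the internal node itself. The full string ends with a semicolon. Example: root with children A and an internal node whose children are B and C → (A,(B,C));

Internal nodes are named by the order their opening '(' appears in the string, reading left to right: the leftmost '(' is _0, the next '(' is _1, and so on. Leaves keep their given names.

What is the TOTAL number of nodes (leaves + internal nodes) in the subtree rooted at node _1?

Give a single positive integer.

Newick: (G,((A,R,N),C,D,V));
Locate _1: it is the '(' at position 3 (the 2nd '(' reading left to right).
Query: subtree rooted at _1
_1: subtree_size = 1 + 7
  _2: subtree_size = 1 + 3
    A: subtree_size = 1 + 0
    R: subtree_size = 1 + 0
    N: subtree_size = 1 + 0
  C: subtree_size = 1 + 0
  D: subtree_size = 1 + 0
  V: subtree_size = 1 + 0
Total subtree size of _1: 8

Answer: 8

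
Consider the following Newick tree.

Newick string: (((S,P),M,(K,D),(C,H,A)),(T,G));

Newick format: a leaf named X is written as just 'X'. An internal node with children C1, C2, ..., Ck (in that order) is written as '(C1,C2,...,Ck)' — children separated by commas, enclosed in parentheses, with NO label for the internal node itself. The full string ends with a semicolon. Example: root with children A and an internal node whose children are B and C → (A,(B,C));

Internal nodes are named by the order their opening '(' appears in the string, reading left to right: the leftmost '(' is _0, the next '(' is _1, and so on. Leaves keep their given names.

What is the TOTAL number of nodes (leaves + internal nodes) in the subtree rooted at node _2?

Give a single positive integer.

Answer: 3

Derivation:
Newick: (((S,P),M,(K,D),(C,H,A)),(T,G));
Locate _2: it is the '(' at position 2 (the 3rd '(' reading left to right).
Query: subtree rooted at _2
_2: subtree_size = 1 + 2
  S: subtree_size = 1 + 0
  P: subtree_size = 1 + 0
Total subtree size of _2: 3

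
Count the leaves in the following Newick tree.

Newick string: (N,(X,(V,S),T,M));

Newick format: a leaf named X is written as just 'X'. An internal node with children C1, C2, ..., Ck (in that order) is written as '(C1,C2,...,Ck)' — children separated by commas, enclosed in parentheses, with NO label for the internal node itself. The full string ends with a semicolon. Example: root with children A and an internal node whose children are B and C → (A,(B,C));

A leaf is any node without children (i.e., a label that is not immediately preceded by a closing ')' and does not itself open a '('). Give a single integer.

Answer: 6

Derivation:
Newick: (N,(X,(V,S),T,M));
Scan left-to-right; a leaf is any maximal label run not followed by '(':
  pos 1: leaf 'N' → count = 1
  pos 4: leaf 'X' → count = 2
  pos 7: leaf 'V' → count = 3
  pos 9: leaf 'S' → count = 4
  pos 12: leaf 'T' → count = 5
  pos 14: leaf 'M' → count = 6
Total leaves: 6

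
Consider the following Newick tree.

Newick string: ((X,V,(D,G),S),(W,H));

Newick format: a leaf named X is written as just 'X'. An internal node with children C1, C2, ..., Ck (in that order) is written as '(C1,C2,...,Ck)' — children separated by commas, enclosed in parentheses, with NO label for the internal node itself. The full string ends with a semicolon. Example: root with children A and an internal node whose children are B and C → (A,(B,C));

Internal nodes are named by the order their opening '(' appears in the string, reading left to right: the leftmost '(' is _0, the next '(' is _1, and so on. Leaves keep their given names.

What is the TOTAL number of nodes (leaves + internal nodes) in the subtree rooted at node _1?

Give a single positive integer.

Newick: ((X,V,(D,G),S),(W,H));
Locate _1: it is the '(' at position 1 (the 2nd '(' reading left to right).
Query: subtree rooted at _1
_1: subtree_size = 1 + 6
  X: subtree_size = 1 + 0
  V: subtree_size = 1 + 0
  _2: subtree_size = 1 + 2
    D: subtree_size = 1 + 0
    G: subtree_size = 1 + 0
  S: subtree_size = 1 + 0
Total subtree size of _1: 7

Answer: 7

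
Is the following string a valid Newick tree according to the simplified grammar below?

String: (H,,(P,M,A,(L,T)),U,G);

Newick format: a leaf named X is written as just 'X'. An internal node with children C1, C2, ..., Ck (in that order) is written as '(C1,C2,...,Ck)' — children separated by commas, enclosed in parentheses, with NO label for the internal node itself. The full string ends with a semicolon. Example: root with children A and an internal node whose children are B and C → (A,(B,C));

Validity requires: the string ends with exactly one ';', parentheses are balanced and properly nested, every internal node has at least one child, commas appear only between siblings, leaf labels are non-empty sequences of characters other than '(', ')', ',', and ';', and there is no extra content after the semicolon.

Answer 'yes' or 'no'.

Answer: no

Derivation:
Input: (H,,(P,M,A,(L,T)),U,G);
Paren balance: 3 '(' vs 3 ')' OK
Ends with single ';': True
Full parse: FAILS (empty leaf label at pos 3)
Valid: False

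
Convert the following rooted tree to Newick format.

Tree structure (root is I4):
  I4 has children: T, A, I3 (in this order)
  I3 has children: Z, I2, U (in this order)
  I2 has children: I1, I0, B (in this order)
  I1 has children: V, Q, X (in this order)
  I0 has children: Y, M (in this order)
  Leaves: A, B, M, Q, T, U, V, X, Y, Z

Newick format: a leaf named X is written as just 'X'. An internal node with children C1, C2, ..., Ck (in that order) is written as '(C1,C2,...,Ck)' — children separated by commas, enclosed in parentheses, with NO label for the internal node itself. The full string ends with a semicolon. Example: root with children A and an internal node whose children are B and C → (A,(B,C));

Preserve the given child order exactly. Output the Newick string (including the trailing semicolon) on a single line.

internal I4 with children ['T', 'A', 'I3']
  leaf 'T' → 'T'
  leaf 'A' → 'A'
  internal I3 with children ['Z', 'I2', 'U']
    leaf 'Z' → 'Z'
    internal I2 with children ['I1', 'I0', 'B']
      internal I1 with children ['V', 'Q', 'X']
        leaf 'V' → 'V'
        leaf 'Q' → 'Q'
        leaf 'X' → 'X'
      → '(V,Q,X)'
      internal I0 with children ['Y', 'M']
        leaf 'Y' → 'Y'
        leaf 'M' → 'M'
      → '(Y,M)'
      leaf 'B' → 'B'
    → '((V,Q,X),(Y,M),B)'
    leaf 'U' → 'U'
  → '(Z,((V,Q,X),(Y,M),B),U)'
→ '(T,A,(Z,((V,Q,X),(Y,M),B),U))'
Final: (T,A,(Z,((V,Q,X),(Y,M),B),U));

Answer: (T,A,(Z,((V,Q,X),(Y,M),B),U));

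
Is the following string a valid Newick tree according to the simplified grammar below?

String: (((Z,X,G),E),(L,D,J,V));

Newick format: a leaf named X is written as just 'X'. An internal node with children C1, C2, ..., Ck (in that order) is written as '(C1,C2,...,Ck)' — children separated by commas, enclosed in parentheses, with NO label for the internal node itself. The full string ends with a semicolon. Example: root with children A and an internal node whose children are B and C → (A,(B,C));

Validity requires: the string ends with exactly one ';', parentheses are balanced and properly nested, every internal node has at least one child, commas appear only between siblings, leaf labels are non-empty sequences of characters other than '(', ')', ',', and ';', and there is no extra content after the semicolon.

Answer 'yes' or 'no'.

Answer: yes

Derivation:
Input: (((Z,X,G),E),(L,D,J,V));
Paren balance: 4 '(' vs 4 ')' OK
Ends with single ';': True
Full parse: OK
Valid: True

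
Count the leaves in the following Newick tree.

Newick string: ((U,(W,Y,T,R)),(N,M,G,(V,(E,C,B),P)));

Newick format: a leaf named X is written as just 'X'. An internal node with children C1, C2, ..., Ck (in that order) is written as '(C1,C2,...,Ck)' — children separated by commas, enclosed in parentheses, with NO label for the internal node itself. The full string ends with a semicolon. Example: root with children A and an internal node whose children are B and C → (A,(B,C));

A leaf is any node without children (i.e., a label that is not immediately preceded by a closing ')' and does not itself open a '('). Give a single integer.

Answer: 13

Derivation:
Newick: ((U,(W,Y,T,R)),(N,M,G,(V,(E,C,B),P)));
Scan left-to-right; a leaf is any maximal label run not followed by '(':
  pos 2: leaf 'U' → count = 1
  pos 5: leaf 'W' → count = 2
  pos 7: leaf 'Y' → count = 3
  pos 9: leaf 'T' → count = 4
  pos 11: leaf 'R' → count = 5
  pos 16: leaf 'N' → count = 6
  pos 18: leaf 'M' → count = 7
  pos 20: leaf 'G' → count = 8
  pos 23: leaf 'V' → count = 9
  pos 26: leaf 'E' → count = 10
  pos 28: leaf 'C' → count = 11
  pos 30: leaf 'B' → count = 12
  pos 33: leaf 'P' → count = 13
Total leaves: 13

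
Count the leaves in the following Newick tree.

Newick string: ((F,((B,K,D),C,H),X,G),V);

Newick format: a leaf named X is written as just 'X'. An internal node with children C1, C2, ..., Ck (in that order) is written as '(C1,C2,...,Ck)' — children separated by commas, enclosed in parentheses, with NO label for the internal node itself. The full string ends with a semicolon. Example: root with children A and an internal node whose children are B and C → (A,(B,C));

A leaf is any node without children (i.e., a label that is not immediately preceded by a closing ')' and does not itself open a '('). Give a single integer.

Answer: 9

Derivation:
Newick: ((F,((B,K,D),C,H),X,G),V);
Scan left-to-right; a leaf is any maximal label run not followed by '(':
  pos 2: leaf 'F' → count = 1
  pos 6: leaf 'B' → count = 2
  pos 8: leaf 'K' → count = 3
  pos 10: leaf 'D' → count = 4
  pos 13: leaf 'C' → count = 5
  pos 15: leaf 'H' → count = 6
  pos 18: leaf 'X' → count = 7
  pos 20: leaf 'G' → count = 8
  pos 23: leaf 'V' → count = 9
Total leaves: 9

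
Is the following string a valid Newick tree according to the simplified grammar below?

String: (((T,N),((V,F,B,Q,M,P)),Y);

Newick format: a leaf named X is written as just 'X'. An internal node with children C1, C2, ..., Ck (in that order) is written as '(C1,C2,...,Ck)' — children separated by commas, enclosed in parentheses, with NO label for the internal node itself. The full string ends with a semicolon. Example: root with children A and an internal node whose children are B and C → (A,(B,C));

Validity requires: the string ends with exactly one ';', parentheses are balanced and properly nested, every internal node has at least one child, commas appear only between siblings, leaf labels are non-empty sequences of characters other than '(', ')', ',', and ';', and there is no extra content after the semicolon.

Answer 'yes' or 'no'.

Answer: no

Derivation:
Input: (((T,N),((V,F,B,Q,M,P)),Y);
Paren balance: 5 '(' vs 4 ')' MISMATCH
Ends with single ';': True
Full parse: FAILS (expected , or ) at pos 26)
Valid: False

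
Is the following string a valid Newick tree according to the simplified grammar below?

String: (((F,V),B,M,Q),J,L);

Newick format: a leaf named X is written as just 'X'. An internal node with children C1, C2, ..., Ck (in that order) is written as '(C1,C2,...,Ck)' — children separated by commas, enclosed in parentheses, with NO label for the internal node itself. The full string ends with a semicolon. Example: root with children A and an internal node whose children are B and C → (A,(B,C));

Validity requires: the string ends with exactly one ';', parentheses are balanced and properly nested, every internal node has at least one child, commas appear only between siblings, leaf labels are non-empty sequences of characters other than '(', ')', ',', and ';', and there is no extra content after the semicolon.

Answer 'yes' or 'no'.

Answer: yes

Derivation:
Input: (((F,V),B,M,Q),J,L);
Paren balance: 3 '(' vs 3 ')' OK
Ends with single ';': True
Full parse: OK
Valid: True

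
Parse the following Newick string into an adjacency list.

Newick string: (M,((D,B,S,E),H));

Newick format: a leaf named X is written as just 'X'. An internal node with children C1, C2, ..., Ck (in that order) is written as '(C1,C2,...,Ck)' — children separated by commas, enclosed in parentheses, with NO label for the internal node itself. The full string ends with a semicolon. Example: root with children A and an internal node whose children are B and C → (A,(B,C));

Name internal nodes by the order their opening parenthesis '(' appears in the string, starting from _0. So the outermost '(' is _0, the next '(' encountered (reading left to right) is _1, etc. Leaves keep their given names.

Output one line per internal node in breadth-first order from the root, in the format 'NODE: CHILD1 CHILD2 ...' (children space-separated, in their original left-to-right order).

Answer: _0: M _1
_1: _2 H
_2: D B S E

Derivation:
Input: (M,((D,B,S,E),H));
Scanning left-to-right, naming '(' by encounter order:
  pos 0: '(' -> open internal node _0 (depth 1)
  pos 3: '(' -> open internal node _1 (depth 2)
  pos 4: '(' -> open internal node _2 (depth 3)
  pos 12: ')' -> close internal node _2 (now at depth 2)
  pos 15: ')' -> close internal node _1 (now at depth 1)
  pos 16: ')' -> close internal node _0 (now at depth 0)
Total internal nodes: 3
BFS adjacency from root:
  _0: M _1
  _1: _2 H
  _2: D B S E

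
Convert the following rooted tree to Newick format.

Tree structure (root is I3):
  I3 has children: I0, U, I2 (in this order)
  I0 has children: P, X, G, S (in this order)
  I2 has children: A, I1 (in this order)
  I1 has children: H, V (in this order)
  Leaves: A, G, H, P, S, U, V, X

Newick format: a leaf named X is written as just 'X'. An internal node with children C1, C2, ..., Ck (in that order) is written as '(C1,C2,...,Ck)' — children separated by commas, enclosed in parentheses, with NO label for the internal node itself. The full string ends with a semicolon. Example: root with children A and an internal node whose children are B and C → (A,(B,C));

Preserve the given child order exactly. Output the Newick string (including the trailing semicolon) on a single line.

internal I3 with children ['I0', 'U', 'I2']
  internal I0 with children ['P', 'X', 'G', 'S']
    leaf 'P' → 'P'
    leaf 'X' → 'X'
    leaf 'G' → 'G'
    leaf 'S' → 'S'
  → '(P,X,G,S)'
  leaf 'U' → 'U'
  internal I2 with children ['A', 'I1']
    leaf 'A' → 'A'
    internal I1 with children ['H', 'V']
      leaf 'H' → 'H'
      leaf 'V' → 'V'
    → '(H,V)'
  → '(A,(H,V))'
→ '((P,X,G,S),U,(A,(H,V)))'
Final: ((P,X,G,S),U,(A,(H,V)));

Answer: ((P,X,G,S),U,(A,(H,V)));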